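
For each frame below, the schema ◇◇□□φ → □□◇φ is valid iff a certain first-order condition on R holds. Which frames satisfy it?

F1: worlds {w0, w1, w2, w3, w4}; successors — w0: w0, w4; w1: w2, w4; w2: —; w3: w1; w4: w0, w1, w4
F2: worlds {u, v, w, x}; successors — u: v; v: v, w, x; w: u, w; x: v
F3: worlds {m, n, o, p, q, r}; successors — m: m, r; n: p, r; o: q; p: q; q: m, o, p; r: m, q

F2

This is the axiom for a generalized confluence (Geach) condition; its first-order frame correspondent is ∀x ∀y ∀z ((xR²y ∧ xR²z) → ∃w (yR²w ∧ zRw)).
F1: fails — w3R²w2, w3R²w2 but no w with w2R²w and w2Rw.
F2: ✓.
F3: fails — oR²o, oR²o but no w with oR²w and oRw.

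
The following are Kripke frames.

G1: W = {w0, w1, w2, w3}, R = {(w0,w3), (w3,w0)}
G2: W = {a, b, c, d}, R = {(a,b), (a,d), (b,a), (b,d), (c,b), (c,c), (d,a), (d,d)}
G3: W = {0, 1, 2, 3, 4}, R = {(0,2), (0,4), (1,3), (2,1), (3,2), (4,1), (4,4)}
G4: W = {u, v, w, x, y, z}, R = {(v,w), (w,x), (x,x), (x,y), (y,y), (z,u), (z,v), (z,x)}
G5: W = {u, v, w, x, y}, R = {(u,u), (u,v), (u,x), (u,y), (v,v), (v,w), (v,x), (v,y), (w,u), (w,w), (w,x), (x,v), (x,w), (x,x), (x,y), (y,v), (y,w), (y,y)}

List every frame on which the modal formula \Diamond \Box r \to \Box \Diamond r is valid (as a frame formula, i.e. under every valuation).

G1, G5

Frame correspondent (Sahlqvist): \forall x \forall y \forall z (Rxy \wedge Rxz \to \exists w (Ryw \wedge Rzw)) — i.e. convergence.
G1: ✓.
G2: fails — Rcc and Rcb but c and b have no common successor.
G3: fails — R44 and R41 but 4 and 1 have no common successor.
G4: fails — Rzx and Rzv but x and v have no common successor.
G5: ✓.
Valid on: G1, G5.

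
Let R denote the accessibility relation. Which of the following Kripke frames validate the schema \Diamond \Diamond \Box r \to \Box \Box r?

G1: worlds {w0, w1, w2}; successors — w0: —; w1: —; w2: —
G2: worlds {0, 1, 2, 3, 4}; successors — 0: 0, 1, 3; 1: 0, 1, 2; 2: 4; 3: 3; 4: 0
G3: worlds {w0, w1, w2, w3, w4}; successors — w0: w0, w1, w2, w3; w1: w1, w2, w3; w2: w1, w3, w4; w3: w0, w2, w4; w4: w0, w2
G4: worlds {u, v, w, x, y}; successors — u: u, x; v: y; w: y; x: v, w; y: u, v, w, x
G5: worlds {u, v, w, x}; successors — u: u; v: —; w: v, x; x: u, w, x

The schema corresponds to a generalized confluence (Geach) condition: \forall x \forall y \forall z ((x R^2 y \wedge x R^2 z) \to \exists w (yRw \wedge z = w)).
G1: ✓.
G2: fails — 0R²0, 0R²2 but no w with 0Rw and 2=w.
G3: fails — w0R²w0, w0R²w4 but no w with w0Rw and w4=w.
G4: fails — uR²u, uR²v but no t with uRt and v=t.
G5: fails — wR²u, wR²w but no t with uRt and w=t.

G1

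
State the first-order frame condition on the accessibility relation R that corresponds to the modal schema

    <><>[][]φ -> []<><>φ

forall x forall y forall z ((x R^2 y & xRz) -> exists w (y R^2 w & z R^2 w))

This is a Sahlqvist (Geach-type) schema ◇^2□^2φ → □^1◇^2φ.
Minimal-valuation argument: fix x; take any y with xR^2y and any z with xR^1z. Set V(φ) to the set of worlds R-reachable from y in exactly 2 steps. Then □^2φ holds at y, so the antecedent holds at x; validity forces ◇^2φ at z, giving a w with zR^2w and yR^2w.
First-order correspondent: forall x forall y forall z ((x R^2 y & xRz) -> exists w (y R^2 w & z R^2 w)).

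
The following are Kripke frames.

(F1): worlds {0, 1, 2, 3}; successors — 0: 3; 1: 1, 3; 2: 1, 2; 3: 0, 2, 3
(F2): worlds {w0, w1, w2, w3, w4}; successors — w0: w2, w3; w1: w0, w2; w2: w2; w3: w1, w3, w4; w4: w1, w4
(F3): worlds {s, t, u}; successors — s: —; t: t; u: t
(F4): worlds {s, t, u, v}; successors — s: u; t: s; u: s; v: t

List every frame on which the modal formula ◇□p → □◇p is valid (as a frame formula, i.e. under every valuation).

Frame correspondent (Sahlqvist): ∀x ∀y ∀z (Rxy ∧ Rxz → ∃w (Ryw ∧ Rzw)) — i.e. convergence.
(F1): fails — R32 and R30 but 2 and 0 have no common successor.
(F2): fails — Rw0w2 and Rw0w3 but w2 and w3 have no common successor.
(F3): ✓.
(F4): ✓.

(F3), (F4)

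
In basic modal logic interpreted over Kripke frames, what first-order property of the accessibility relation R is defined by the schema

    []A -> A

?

reflexivity

This schema is the T axiom.
Its frame correspondent is reflexivity — forall x Rxx.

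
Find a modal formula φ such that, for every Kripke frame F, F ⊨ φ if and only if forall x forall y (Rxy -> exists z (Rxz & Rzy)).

This is density; the standard corresponding axiom is C4: □□r → □r.
Suppose □□r→□r is valid. Take Rxy and set V(r)={w : xR²w}. Then □□r at x, so □r at x, so r at y, i.e. ∃z(Rxz∧Rzy).

□□r → □r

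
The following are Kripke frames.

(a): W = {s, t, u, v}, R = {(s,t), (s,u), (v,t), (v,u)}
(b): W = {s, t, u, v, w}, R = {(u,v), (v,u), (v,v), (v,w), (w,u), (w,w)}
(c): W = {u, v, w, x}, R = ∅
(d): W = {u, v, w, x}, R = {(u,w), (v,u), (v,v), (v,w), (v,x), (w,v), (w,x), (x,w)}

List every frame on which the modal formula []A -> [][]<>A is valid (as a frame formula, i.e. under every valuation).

Frame correspondent (Sahlqvist): forall x forall z (x R^2 z -> exists w (xRw & zRw)) — i.e. a generalized confluence (Geach) condition.
(a): ✓.
(b): fails — uR²w but no w* with uRw* and wRw*.
(c): ✓.
(d): fails — wR²u but no t with wRt and uRt.

(a), (c)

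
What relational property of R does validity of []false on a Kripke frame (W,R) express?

emptiness of R: forall x forall y ~Rxy

□⊥ is valid iff no world has any successor (otherwise □⊥ fails at any world with one).
Conversely, any frame satisfying forall x forall y ~Rxy validates the schema.
Frame condition: forall x forall y ~Rxy.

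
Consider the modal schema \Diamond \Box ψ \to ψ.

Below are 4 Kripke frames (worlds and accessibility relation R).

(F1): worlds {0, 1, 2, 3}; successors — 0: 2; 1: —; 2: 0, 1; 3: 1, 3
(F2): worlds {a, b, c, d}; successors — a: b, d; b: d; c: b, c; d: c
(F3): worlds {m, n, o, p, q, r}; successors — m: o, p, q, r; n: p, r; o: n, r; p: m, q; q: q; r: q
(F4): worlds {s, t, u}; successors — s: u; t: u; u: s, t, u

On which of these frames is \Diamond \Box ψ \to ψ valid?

Frame correspondent (Sahlqvist): \forall x \forall y (Rxy \to Ryx) — i.e. symmetry.
(F1): fails — R31 but not R13.
(F2): fails — Rdc but not Rcd.
(F3): fails — Rnr but not Rrn.
(F4): holds.

(F4)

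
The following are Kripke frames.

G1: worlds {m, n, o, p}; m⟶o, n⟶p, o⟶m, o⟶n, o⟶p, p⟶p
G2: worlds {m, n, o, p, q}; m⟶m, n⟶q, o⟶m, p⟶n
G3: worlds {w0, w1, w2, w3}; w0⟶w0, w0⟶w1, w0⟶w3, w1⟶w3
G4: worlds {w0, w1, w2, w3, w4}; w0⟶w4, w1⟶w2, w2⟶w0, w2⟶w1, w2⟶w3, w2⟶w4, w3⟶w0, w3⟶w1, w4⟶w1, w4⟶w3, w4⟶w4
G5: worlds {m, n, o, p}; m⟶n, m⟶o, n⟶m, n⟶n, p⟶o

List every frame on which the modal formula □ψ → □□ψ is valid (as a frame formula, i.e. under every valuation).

This is the axiom for transitivity; its first-order frame correspondent is ∀x ∀y ∀z (Rxy ∧ Ryz → Rxz).
G1: fails — Rom and Rmo but not Roo.
G2: fails — Rpn and Rnq but not Rpq.
G3: holds.
G4: fails — Rw1w2 and Rw2w4 but not Rw1w4.
G5: fails — Rnm and Rmo but not Rno.
Valid on: G3.

G3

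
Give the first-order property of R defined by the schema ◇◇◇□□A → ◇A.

∀x ∀y (xR³y → ∃w (yR²w ∧ xRw))

This is a Sahlqvist (Geach-type) schema ◇^3□^2A → □^0◇^1A.
Minimal-valuation argument: fix x; take any y with xR^3y and any z with xR^0z. Set V(A) to the set of worlds R-reachable from y in exactly 2 steps. Then □^2A holds at y, so the antecedent holds at x; validity forces ◇^1A at z, giving a w with zR^1w and yR^2w.
First-order correspondent: ∀x ∀y (xR³y → ∃w (yR²w ∧ xRw)).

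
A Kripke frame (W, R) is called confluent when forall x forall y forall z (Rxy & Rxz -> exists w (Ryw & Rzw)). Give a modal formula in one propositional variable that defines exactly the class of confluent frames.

◇□q → □◇q

A defining formula is ◇□q → □◇q (the .2 axiom).
Suppose ◇□q→□◇q is valid. Take Rxy, Rxz and set V(q)={w : Ryw}. Then □q at y so ◇□q at x, so □◇q at x, so ◇q at z, giving w with Rzw and Ryw.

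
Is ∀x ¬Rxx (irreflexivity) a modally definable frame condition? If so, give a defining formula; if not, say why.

If a class were modally definable it would be closed under surjective bounded morphisms (Goldblatt–Thomason).
The 4-cycle (worlds a,b,c,d with a→b→c→d→a) is irreflexive, and the map sending every world to a single reflexive point • is a surjective bounded morphism (forth: every edge maps to (•,•); back: every world has a successor). So any modal formula valid on the 4-cycle is also valid on the reflexive point, which is not irreflexive.
So no modal formula (or set of formulas) defines exactly the irreflexive frames.

No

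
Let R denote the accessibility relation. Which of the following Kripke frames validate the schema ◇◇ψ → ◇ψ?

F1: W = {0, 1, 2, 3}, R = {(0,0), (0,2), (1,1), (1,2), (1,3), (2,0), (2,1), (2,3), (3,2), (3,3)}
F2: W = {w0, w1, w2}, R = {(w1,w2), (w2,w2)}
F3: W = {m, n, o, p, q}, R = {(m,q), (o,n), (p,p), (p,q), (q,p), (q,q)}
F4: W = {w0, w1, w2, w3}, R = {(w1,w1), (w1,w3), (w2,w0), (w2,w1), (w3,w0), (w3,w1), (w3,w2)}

F2

The schema corresponds to transitivity: ∀x ∀y ∀z (Rxy ∧ Ryz → Rxz).
F1: fails — R32 and R20 but not R30.
F2: satisfies the condition.
F3: fails — Rmq and Rqp but not Rmp.
F4: fails — Rw3w1 and Rw1w3 but not Rw3w3.
Valid on: F2.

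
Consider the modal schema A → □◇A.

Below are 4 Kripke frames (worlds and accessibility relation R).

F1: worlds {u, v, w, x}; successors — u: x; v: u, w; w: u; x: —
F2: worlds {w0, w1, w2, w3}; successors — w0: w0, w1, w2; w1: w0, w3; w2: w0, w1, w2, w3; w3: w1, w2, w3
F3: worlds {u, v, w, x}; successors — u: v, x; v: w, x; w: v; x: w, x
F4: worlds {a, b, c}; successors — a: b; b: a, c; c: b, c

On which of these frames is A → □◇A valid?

F4

This is the axiom for symmetry; its first-order frame correspondent is ∀x ∀y (Rxy → Ryx).
F1: fails — Rvu but not Ruv.
F2: fails — Rw2w1 but not Rw1w2.
F3: fails — Ruv but not Rvu.
F4: satisfies the condition.
Valid on: F4.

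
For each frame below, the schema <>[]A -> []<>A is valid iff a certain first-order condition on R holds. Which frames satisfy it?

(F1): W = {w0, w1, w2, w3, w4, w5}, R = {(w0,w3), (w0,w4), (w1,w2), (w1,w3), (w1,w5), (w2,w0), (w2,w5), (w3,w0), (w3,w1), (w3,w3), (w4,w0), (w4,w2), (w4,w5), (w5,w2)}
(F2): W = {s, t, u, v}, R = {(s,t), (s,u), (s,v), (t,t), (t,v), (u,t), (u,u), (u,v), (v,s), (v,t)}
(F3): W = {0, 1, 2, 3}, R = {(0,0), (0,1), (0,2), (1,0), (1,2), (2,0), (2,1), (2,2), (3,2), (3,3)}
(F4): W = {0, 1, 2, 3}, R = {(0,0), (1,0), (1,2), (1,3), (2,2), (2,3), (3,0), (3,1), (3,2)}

(F2), (F3)

This is the axiom for convergence; its first-order frame correspondent is forall x forall y forall z (Rxy & Rxz -> exists w (Ryw & Rzw)).
(F1): fails — Rw1w5 and Rw1w2 but w5 and w2 have no common successor.
(F2): satisfies the condition.
(F3): satisfies the condition.
(F4): fails — R10 and R12 but 0 and 2 have no common successor.
Valid on: (F2), (F3).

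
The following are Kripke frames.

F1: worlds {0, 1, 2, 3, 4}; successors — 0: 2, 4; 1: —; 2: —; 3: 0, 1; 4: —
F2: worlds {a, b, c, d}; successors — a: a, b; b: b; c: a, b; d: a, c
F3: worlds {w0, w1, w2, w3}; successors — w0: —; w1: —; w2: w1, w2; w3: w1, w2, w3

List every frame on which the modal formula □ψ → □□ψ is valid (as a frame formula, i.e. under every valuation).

The schema corresponds to transitivity: ∀x ∀y ∀z (Rxy ∧ Ryz → Rxz).
F1: fails — R30 and R04 but not R34.
F2: fails — Rdc and Rcb but not Rdb.
F3: satisfies the condition.

F3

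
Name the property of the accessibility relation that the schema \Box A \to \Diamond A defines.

This schema is the D axiom.
It corresponds to seriality: \forall x \exists y Rxy.

seriality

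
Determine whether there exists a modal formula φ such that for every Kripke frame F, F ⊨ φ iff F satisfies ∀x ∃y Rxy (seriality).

Yes, by □p → ◇p

This is a Sahlqvist condition; the D axiom □p → ◇p defines it.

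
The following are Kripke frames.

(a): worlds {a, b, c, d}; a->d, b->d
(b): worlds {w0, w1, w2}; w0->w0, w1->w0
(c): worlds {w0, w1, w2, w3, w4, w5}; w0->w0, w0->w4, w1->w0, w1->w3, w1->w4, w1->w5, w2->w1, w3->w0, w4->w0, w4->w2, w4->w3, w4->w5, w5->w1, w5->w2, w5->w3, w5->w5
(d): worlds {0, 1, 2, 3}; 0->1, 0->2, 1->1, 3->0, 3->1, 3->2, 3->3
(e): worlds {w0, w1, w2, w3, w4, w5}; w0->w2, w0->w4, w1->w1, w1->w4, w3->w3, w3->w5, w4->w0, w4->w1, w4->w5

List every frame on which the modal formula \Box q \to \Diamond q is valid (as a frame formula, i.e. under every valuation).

This is the axiom for seriality; its first-order frame correspondent is \forall x \exists y Rxy.
(a): fails — world c has no successor.
(b): fails — world w2 has no successor.
(c): satisfies the condition.
(d): fails — world 2 has no successor.
(e): fails — world w2 has no successor.

(c)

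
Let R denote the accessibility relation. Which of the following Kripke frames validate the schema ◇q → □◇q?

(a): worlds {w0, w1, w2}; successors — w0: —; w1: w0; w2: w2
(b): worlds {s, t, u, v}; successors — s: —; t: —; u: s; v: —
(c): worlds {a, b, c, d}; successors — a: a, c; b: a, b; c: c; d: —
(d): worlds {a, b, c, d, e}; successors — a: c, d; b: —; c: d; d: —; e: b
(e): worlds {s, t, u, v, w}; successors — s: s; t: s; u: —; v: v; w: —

Frame correspondent (Sahlqvist): ∀x ∀y ∀z (Rxy ∧ Rxz → Ryz) — i.e. the Euclidean property.
(a): fails — Rw1w0 and Rw1w0 but not Rw0w0.
(b): fails — Rus and Rus but not Rss.
(c): fails — Rac and Raa but not Rca.
(d): fails — Rac and Rac but not Rcc.
(e): holds.

(e)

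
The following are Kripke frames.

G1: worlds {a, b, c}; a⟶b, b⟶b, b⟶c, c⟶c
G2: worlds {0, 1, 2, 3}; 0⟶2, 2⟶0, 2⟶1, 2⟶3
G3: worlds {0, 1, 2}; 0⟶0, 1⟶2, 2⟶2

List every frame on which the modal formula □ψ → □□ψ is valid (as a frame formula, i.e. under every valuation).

Frame correspondent (Sahlqvist): ∀x ∀y ∀z (Rxy ∧ Ryz → Rxz) — i.e. transitivity.
G1: fails — Rab and Rbc but not Rac.
G2: fails — R20 and R02 but not R22.
G3: satisfies the condition.

G3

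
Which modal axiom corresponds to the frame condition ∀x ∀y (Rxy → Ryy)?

□(□p → p)

A defining formula is □(□p → p) (the T□ axiom).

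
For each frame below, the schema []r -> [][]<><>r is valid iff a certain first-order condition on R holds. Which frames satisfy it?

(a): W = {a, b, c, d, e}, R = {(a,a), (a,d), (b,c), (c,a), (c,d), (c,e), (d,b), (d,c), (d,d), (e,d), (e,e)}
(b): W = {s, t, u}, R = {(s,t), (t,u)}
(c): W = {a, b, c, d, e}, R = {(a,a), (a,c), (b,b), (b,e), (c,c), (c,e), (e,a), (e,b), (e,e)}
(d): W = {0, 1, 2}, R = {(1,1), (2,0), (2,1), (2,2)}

(a), (c)

This is the axiom for a generalized confluence (Geach) condition; its first-order frame correspondent is forall x forall z (x R^2 z -> exists w (xRw & z R^2 w)).
(a): satisfies the condition.
(b): fails — sR²u but no w with sRw and uR²w.
(c): satisfies the condition.
(d): fails — 2R²0 but no w with 2Rw and 0R²w.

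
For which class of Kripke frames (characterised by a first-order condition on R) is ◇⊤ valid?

Seriality

This is a form of the D axiom.
Its frame correspondent is seriality — ∀x ∃y Rxy.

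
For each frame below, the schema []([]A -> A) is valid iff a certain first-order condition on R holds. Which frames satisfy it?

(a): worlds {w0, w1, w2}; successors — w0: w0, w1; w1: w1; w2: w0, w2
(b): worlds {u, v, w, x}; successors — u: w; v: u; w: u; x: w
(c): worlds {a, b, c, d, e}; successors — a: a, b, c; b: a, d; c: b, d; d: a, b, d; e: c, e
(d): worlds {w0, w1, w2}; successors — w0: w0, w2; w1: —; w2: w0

The schema corresponds to shift-reflexivity: forall x forall y (Rxy -> Ryy).
(a): satisfies the condition.
(b): fails — Rxw but not Rww.
(c): fails — Rab but not Rbb.
(d): fails — Rw0w2 but not Rw2w2.

(a)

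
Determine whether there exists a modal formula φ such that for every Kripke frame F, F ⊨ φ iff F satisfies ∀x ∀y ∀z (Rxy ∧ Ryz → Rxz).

This is a Sahlqvist condition; the 4 axiom □r → □□r defines it.
Suppose □r→□□r is valid. Take Rxy, Ryz and set V(r)={w : Rxw}. Then □r at x, so □□r at x, so □r at y, so r at z, i.e. Rxz.

Definable; □r → □□r defines it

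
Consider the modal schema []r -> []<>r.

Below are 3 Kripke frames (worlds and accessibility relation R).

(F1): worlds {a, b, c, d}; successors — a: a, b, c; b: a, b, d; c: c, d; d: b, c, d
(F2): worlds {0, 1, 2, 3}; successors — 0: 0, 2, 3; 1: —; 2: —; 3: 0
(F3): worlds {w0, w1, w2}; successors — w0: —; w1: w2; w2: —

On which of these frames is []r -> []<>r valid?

This is the axiom for a generalized confluence (Geach) condition; its first-order frame correspondent is forall x forall z (xRz -> exists w (xRw & zRw)).
(F1): condition met.
(F2): fails — 0R2 but no w with 0Rw and 2Rw.
(F3): fails — w1Rw2 but no w with w1Rw and w2Rw.
Valid on: (F1).

(F1)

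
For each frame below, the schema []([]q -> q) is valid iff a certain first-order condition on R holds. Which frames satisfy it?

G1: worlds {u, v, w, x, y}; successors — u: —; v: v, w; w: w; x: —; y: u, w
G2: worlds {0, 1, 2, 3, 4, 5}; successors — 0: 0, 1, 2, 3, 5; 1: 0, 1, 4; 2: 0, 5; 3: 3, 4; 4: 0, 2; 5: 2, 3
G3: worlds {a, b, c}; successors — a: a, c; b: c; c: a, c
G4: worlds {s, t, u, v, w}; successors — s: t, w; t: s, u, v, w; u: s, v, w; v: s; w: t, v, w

G3

The schema corresponds to shift-reflexivity: forall x forall y (Rxy -> Ryy).
G1: fails — Ryu but not Ruu.
G2: fails — R34 but not R44.
G3: condition met.
G4: fails — Ruv but not Rvv.
Valid on: G3.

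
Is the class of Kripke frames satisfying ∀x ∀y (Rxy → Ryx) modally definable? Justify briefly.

Yes — defined by r → □◇r

Yes: it is symmetry, defined by the B schema r → □◇r.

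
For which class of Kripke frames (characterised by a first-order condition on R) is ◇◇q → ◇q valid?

This is frame-equivalent to □q → □□q (substitute ¬q for q and contrapose).
Suppose □q→□□q is valid. Take Rxy, Ryz and set V(q)={w : Rxw}. Then □q at x, so □□q at x, so □q at y, so q at z, i.e. Rxz.
Conversely, on a frame with transitivity the schema holds at every world under every valuation.
Frame condition: ∀x ∀y ∀z (Rxy ∧ Ryz → Rxz).

transitivity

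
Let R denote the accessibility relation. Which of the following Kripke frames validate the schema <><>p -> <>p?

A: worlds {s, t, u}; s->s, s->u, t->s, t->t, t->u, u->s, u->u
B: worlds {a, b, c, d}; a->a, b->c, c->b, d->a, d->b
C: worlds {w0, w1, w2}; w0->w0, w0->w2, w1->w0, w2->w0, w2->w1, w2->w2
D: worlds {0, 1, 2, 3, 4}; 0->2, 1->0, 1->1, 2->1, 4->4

This is the axiom for transitivity; its first-order frame correspondent is forall x forall y forall z (Rxy & Ryz -> Rxz).
A: satisfies the condition.
B: fails — Rbc and Rcb but not Rbb.
C: fails — Rw1w0 and Rw0w2 but not Rw1w2.
D: fails — R10 and R02 but not R12.
Valid on: A.

A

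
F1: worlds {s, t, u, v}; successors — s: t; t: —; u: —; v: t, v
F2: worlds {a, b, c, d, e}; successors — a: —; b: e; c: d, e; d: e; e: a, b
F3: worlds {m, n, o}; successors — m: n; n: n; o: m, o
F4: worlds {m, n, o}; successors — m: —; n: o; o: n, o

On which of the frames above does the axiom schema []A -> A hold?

Frame correspondent (Sahlqvist): forall x Rxx — i.e. reflexivity.
F1: fails — world s does not see itself.
F2: fails — world a does not see itself.
F3: fails — world m does not see itself.
F4: fails — world m does not see itself.

none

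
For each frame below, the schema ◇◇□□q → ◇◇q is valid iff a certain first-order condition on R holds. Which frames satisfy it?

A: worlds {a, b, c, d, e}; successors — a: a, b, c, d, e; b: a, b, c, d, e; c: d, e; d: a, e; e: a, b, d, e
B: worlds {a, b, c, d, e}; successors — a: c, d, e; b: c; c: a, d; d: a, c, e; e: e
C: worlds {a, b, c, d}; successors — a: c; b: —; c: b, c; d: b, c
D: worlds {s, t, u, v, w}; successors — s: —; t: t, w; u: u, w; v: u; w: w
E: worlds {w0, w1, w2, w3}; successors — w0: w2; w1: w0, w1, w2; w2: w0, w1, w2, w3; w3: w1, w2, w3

The schema corresponds to a generalized confluence (Geach) condition: ∀x ∀y (xR²y → ∃w (yR²w ∧ xR²w)).
A: ✓.
B: ✓.
C: fails — aR²b but no w with bR²w and aR²w.
D: ✓.
E: ✓.
Valid on: A, B, D, E.

A, B, D, E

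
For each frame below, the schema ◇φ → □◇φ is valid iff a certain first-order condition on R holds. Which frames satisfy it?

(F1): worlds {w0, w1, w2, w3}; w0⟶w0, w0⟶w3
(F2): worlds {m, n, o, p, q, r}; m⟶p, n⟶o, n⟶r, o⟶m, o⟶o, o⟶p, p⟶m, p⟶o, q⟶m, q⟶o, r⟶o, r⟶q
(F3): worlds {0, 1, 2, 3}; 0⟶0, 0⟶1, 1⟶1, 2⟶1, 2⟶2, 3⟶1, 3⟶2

This is the axiom for the Euclidean property; its first-order frame correspondent is ∀x ∀y ∀z (Rxy ∧ Rxz → Ryz).
(F1): fails — Rw0w3 and Rw0w0 but not Rw3w0.
(F2): fails — Rmp and Rmp but not Rpp.
(F3): fails — R01 and R00 but not R10.

none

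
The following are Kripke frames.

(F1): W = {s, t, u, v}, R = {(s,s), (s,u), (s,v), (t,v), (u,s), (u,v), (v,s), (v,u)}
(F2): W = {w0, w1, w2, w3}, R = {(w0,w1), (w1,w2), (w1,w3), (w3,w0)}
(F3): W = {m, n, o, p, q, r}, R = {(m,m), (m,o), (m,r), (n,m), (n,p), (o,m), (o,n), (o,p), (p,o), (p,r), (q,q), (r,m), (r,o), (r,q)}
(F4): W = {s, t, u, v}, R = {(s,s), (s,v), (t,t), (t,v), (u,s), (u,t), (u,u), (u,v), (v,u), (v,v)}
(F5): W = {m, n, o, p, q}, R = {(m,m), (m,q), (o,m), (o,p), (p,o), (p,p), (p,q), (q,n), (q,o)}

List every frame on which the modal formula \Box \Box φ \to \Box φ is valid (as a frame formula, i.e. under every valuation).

The schema corresponds to density: \forall x \forall y (Rxy \to \exists z (Rxz \wedge Rzy)).
(F1): fails — Rtv but no z with Rtz and Rzv.
(F2): fails — Rw1w2 but no z with Rw1z and Rzw2.
(F3): fails — Ron but no z with Roz and Rzn.
(F4): ✓.
(F5): fails — Rqn but no z with Rqz and Rzn.
Valid on: (F4).

(F4)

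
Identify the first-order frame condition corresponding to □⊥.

□⊥ is valid iff no world has any successor (otherwise □⊥ fails at any world with one).

emptiness of R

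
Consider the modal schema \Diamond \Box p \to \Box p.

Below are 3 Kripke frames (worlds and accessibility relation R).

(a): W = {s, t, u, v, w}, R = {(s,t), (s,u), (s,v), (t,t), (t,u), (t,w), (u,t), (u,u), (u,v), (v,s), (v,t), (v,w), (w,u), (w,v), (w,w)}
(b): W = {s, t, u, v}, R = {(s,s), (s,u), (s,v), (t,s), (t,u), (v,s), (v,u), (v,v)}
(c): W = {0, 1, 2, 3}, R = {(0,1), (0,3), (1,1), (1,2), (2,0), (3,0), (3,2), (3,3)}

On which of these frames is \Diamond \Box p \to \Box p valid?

none

The schema corresponds to the Euclidean property: \forall x \forall y \forall z (Rxy \wedge Rxz \to Ryz).
(a): fails — Rsv and Rsv but not Rvv.
(b): fails — Rsu and Rsv but not Ruv.
(c): fails — R01 and R03 but not R13.
Valid on no frame.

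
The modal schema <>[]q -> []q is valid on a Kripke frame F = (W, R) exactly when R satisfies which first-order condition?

Replacing q by ¬q and contraposing gives the equivalent schema ◇q → □◇q.
Suppose ◇q→□◇q is valid. Take Rxy, Rxz and set V(q)={y}. Then ◇q at x, so □◇q at x, so ◇q at z, so some w with Rzw has q; w=y, i.e. Rzy. By symmetry of the argument, Ryz.

The Euclidean property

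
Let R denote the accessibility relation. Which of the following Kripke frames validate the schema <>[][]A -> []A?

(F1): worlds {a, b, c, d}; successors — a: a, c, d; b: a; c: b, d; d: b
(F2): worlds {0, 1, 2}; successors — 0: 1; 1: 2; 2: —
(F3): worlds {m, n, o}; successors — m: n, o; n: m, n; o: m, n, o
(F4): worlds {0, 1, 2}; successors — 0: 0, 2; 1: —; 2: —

(F3)

Frame correspondent (Sahlqvist): forall x forall y forall z ((xRy & xRz) -> exists w (y R^2 w & z = w)) — i.e. a generalized confluence (Geach) condition.
(F1): fails — aRc, aRc but no w with cR²w and c=w.
(F2): fails — 0R1, 0R1 but no w with 1R²w and 1=w.
(F3): holds.
(F4): fails — 0R2, 0R0 but no w with 2R²w and 0=w.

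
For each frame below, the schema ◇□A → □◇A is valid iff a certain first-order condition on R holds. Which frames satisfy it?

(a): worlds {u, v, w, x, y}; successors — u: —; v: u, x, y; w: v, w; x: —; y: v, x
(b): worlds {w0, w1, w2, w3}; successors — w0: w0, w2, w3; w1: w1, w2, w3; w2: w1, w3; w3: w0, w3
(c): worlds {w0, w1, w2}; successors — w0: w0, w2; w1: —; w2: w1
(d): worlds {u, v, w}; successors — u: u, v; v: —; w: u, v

Frame correspondent (Sahlqvist): ∀x ∀y ∀z (Rxy ∧ Rxz → ∃w (Ryw ∧ Rzw)) — i.e. convergence.
(a): fails — Rvu and Rvu but u and u have no common successor.
(b): ✓.
(c): fails — Rw0w2 and Rw0w0 but w2 and w0 have no common successor.
(d): fails — Ruv and Ruv but v and v have no common successor.
Valid on: (b).

(b)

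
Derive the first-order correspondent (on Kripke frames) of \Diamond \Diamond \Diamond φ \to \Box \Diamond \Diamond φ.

\forall x \forall y \forall z ((x R^3 y \wedge xRz) \to \exists w (y = w \wedge z R^2 w))

This is a Sahlqvist (Geach-type) schema ◇^3□^0φ → □^1◇^2φ.
First-order correspondent: \forall x \forall y \forall z ((x R^3 y \wedge xRz) \to \exists w (y = w \wedge z R^2 w)).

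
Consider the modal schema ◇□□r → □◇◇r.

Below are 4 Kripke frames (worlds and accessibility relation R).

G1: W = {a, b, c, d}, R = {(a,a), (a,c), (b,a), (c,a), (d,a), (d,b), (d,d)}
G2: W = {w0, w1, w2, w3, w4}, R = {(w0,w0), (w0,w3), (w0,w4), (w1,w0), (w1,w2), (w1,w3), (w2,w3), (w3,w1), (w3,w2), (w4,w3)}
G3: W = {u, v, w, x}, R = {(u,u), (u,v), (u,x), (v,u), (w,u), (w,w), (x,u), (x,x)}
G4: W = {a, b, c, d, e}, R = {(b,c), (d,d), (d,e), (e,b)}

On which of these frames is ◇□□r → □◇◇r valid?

This is the axiom for a generalized confluence (Geach) condition; its first-order frame correspondent is ∀x ∀y ∀z ((xRy ∧ xRz) → ∃w (yR²w ∧ zR²w)).
G1: condition met.
G2: condition met.
G3: condition met.
G4: fails — bRc, bRc but no w with cR²w and cR²w.

G1, G2, G3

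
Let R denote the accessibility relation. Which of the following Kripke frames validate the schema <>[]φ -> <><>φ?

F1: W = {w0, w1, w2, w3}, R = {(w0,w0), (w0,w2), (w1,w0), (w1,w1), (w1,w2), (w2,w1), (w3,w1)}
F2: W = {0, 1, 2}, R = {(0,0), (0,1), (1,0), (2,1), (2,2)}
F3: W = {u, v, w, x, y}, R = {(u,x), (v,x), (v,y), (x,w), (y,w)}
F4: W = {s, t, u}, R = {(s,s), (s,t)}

F1, F2

This is the axiom for a generalized confluence (Geach) condition; its first-order frame correspondent is forall x forall y (xRy -> exists w (yRw & x R^2 w)).
F1: ✓.
F2: ✓.
F3: fails — xRw but no t with wRt and xR²t.
F4: fails — sRt but no w with tRw and sR²w.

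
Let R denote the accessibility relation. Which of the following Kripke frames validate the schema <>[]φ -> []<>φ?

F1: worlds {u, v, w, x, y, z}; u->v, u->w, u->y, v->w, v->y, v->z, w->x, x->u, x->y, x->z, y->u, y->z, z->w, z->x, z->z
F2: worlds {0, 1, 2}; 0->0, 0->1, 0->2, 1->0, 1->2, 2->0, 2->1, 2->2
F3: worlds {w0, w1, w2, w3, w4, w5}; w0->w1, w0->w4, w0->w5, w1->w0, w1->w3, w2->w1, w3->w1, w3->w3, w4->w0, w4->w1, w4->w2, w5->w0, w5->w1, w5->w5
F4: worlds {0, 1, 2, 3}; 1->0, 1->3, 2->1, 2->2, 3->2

The schema corresponds to convergence: forall x forall y forall z (Rxy & Rxz -> exists w (Ryw & Rzw)).
F1: fails — Ruv and Ruw but v and w have no common successor.
F2: satisfies the condition.
F3: fails — Rw4w1 and Rw4w0 but w1 and w0 have no common successor.
F4: fails — R10 and R10 but 0 and 0 have no common successor.

F2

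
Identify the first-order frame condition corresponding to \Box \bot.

□⊥ is valid iff no world has any successor (otherwise □⊥ fails at any world with one).

Emptiness of R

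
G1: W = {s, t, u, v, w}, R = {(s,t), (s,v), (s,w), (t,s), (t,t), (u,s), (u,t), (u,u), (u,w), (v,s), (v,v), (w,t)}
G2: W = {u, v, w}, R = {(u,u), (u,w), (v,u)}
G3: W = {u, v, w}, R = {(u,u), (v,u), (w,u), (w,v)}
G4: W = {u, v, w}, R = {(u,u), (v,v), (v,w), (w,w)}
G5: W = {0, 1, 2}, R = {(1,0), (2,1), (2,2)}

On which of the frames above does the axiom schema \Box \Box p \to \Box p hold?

G2, G4

Frame correspondent (Sahlqvist): \forall x \forall y (Rxy \to \exists z (Rxz \wedge Rzy)) — i.e. density.
G1: fails — Rsw but no z with Rsz and Rzw.
G2: holds.
G3: fails — Rwv but no z with Rwz and Rzv.
G4: holds.
G5: fails — R10 but no z with R1z and Rz0.
Valid on: G2, G4.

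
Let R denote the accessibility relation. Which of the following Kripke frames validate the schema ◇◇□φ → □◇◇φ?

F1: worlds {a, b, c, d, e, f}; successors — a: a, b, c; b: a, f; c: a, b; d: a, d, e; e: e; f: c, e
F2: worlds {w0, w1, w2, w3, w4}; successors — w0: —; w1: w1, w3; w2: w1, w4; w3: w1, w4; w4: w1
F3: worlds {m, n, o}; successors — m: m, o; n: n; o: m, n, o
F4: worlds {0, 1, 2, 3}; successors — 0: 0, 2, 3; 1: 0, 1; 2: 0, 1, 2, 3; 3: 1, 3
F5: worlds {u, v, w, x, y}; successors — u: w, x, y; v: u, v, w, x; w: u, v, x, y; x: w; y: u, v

F2, F4

The schema corresponds to a generalized confluence (Geach) condition: ∀x ∀y ∀z ((xR²y ∧ xRz) → ∃w (yRw ∧ zR²w)).
F1: fails — bR²e, bRa but no w with eRw and aR²w.
F2: holds.
F3: fails — oR²m, oRn but no w with mRw and nR²w.
F4: holds.
F5: fails — uR²x, uRx but no t with xRt and xR²t.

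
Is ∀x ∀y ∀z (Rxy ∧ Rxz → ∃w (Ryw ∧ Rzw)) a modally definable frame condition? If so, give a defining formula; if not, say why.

Yes, by ◇□q → □◇q

The condition is convergence. A defining modal formula is ◇□q → □◇q.
Suppose ◇□q→□◇q is valid. Take Rxy, Rxz and set V(q)={w : Ryw}. Then □q at y so ◇□q at x, so □◇q at x, so ◇q at z, giving w with Rzw and Ryw.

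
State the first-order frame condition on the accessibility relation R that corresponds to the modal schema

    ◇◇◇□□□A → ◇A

∀x ∀y (xR³y → ∃w (yR³w ∧ xRw))

This is a Sahlqvist (Geach-type) schema ◇^3□^3A → □^0◇^1A.
Minimal-valuation argument: fix x; take any y with xR^3y and any z with xR^0z. Set V(A) to the set of worlds R-reachable from y in exactly 3 steps. Then □^3A holds at y, so the antecedent holds at x; validity forces ◇^1A at z, giving a w with zR^1w and yR^3w.
First-order correspondent: ∀x ∀y (xR³y → ∃w (yR³w ∧ xRw)).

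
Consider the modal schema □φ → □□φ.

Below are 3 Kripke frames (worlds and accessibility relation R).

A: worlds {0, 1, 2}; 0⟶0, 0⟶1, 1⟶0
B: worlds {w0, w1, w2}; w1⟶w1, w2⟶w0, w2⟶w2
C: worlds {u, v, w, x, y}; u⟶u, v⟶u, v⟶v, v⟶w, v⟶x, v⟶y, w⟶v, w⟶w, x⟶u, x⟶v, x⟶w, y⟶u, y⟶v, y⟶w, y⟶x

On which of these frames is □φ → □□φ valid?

B

Frame correspondent (Sahlqvist): ∀x ∀y ∀z (Rxy ∧ Ryz → Rxz) — i.e. transitivity.
A: fails — R10 and R01 but not R11.
B: satisfies the condition.
C: fails — Rwv and Rvu but not Rwu.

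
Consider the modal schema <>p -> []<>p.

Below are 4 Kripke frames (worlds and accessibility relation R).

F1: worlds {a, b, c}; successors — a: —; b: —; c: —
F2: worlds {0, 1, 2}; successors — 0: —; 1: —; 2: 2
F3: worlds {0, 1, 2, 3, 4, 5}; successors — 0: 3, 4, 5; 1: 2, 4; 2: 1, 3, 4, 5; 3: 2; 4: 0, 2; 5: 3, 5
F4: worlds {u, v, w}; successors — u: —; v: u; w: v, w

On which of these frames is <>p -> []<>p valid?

F1, F2

The schema corresponds to the Euclidean property: forall x forall y forall z (Rxy & Rxz -> Ryz).
F1: satisfies the condition.
F2: satisfies the condition.
F3: fails — R04 and R04 but not R44.
F4: fails — Rvu and Rvu but not Ruu.
Valid on: F1, F2.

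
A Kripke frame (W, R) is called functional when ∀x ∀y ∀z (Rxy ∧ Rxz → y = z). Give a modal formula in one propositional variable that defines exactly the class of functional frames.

◇r → □r

The condition is partial functionality. The CD schema ◇r → □r defines it.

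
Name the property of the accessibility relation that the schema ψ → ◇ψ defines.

This is frame-equivalent to □ψ → ψ (substitute ¬ψ for ψ and contrapose).
Suppose □ψ→ψ is valid. At any x set V(ψ)={w : Rxw}. Then □ψ holds at x, so ψ holds at x, i.e. Rxx.

Reflexivity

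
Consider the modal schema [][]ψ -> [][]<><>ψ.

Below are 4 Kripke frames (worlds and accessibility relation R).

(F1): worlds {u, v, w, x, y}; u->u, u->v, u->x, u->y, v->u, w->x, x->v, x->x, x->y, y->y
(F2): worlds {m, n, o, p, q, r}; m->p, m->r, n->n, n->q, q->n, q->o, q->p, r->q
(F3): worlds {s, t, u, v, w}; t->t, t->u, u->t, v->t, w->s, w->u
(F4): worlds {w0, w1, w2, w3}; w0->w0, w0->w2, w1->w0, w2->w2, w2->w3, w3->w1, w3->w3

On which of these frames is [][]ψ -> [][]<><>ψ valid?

(F1), (F3), (F4)

Frame correspondent (Sahlqvist): forall x forall z (x R^2 z -> exists w (x R^2 w & z R^2 w)) — i.e. a generalized confluence (Geach) condition.
(F1): holds.
(F2): fails — nR²o but no w with nR²w and oR²w.
(F3): holds.
(F4): holds.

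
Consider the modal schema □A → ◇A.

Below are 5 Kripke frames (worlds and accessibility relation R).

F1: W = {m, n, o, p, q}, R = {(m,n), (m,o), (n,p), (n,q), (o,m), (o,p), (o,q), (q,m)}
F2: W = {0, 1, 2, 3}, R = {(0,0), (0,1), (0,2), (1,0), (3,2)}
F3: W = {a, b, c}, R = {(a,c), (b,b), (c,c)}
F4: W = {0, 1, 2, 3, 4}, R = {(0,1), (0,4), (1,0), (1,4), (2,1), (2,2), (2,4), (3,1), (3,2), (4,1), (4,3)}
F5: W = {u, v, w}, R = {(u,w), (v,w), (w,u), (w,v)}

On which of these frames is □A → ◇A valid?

This is the axiom for seriality; its first-order frame correspondent is ∀x ∃y Rxy.
F1: fails — world p has no successor.
F2: fails — world 2 has no successor.
F3: holds.
F4: holds.
F5: holds.
Valid on: F3, F4, F5.

F3, F4, F5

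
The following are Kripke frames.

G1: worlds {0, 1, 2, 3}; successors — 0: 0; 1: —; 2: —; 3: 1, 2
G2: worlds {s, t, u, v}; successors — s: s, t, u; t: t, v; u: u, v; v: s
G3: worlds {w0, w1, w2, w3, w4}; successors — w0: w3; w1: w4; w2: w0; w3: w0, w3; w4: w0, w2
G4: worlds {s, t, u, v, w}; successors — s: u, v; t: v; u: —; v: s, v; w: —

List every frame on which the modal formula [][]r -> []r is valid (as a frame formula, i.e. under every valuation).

This is the axiom for density; its first-order frame correspondent is forall x forall y (Rxy -> exists z (Rxz & Rzy)).
G1: fails — R32 but no z with R3z and Rz2.
G2: holds.
G3: fails — Rw4w2 but no z with Rw4z and Rzw2.
G4: fails — Rsu but no z with Rsz and Rzu.
Valid on: G2.

G2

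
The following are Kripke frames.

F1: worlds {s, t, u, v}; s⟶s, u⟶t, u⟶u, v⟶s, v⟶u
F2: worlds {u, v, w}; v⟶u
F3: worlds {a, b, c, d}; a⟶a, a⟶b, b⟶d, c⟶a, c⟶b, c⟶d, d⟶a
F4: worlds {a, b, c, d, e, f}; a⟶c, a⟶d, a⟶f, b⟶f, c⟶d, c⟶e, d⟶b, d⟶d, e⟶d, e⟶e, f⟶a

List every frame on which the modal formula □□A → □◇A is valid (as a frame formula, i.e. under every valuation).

F3, F4

This is the axiom for a generalized confluence (Geach) condition; its first-order frame correspondent is ∀x ∀z (xRz → ∃w (xR²w ∧ zRw)).
F1: fails — uRt but no w with uR²w and tRw.
F2: fails — vRu but no t with vR²t and uRt.
F3: condition met.
F4: condition met.
Valid on: F3, F4.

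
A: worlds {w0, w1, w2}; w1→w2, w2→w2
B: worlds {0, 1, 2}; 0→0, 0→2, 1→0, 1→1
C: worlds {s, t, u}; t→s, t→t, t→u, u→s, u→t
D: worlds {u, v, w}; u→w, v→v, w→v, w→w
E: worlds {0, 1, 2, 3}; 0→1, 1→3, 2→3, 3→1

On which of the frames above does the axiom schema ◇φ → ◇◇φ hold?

The schema corresponds to a generalized confluence (Geach) condition: ∀x ∀y (xRy → ∃w (y = w ∧ xR²w)).
A: satisfies the condition.
B: satisfies the condition.
C: satisfies the condition.
D: satisfies the condition.
E: fails — 0R1 but no w with 1=w and 0R²w.
Valid on: A, B, C, D.

A, B, C, D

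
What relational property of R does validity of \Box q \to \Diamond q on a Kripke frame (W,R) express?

seriality: \forall x \exists y Rxy

Suppose □q→◇q is valid. At any x set V(q)=W. Then □q at x, so ◇q at x, so x has a successor.
Conversely, on a frame with seriality the schema holds at every world under every valuation.
Frame condition: \forall x \exists y Rxy.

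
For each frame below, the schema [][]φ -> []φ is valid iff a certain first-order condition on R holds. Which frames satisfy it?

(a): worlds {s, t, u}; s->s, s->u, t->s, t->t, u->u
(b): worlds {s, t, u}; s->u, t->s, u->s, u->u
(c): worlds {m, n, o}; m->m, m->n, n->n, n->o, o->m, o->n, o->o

Frame correspondent (Sahlqvist): forall x forall y (Rxy -> exists z (Rxz & Rzy)) — i.e. density.
(a): condition met.
(b): fails — Rts but no z with Rtz and Rzs.
(c): condition met.

(a), (c)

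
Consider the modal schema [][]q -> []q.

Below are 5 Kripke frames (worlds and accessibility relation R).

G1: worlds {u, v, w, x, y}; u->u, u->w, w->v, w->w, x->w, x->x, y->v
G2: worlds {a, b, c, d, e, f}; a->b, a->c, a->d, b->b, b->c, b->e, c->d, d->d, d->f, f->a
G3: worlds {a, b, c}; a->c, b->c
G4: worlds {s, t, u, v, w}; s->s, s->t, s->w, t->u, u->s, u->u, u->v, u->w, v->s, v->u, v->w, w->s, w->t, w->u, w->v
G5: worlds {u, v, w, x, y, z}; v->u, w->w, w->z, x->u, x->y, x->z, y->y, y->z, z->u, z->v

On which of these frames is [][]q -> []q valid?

G4

Frame correspondent (Sahlqvist): forall x forall y (Rxy -> exists z (Rxz & Rzy)) — i.e. density.
G1: fails — Ryv but no z with Ryz and Rzv.
G2: fails — Rfa but no z with Rfz and Rza.
G3: fails — Rac but no z with Raz and Rzc.
G4: holds.
G5: fails — Rvu but no t with Rvt and Rtu.
Valid on: G4.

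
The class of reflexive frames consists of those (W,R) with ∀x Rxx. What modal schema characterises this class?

This is reflexivity; the standard corresponding axiom is T: □s → s.
Suppose □s→s is valid. At any x set V(s)={w : Rxw}. Then □s holds at x, so s holds at x, i.e. Rxx.

□s → s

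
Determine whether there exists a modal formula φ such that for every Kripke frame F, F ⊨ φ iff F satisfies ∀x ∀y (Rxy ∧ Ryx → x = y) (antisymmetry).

Any modally definable frame class is closed under surjective bounded morphisms.
The 4-cycle (worlds a,b,c,d with a→b→c→d→a) is antisymmetric. Sending even-indexed worlds to s and odd-indexed worlds to t is a surjective bounded morphism onto the two-world frame with s↔t, which is not antisymmetric.
So the class is not modally definable.

Not definable by any modal formula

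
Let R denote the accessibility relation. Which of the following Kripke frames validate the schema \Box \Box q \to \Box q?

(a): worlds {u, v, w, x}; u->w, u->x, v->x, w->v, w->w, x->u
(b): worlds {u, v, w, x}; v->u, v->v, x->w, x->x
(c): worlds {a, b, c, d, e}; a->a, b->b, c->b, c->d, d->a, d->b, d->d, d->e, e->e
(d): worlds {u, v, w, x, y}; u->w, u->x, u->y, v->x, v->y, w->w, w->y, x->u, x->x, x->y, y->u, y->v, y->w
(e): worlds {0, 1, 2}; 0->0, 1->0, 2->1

The schema corresponds to density: \forall x \forall y (Rxy \to \exists z (Rxz \wedge Rzy)).
(a): fails — Rvx but no z with Rvz and Rzx.
(b): holds.
(c): holds.
(d): fails — Ryv but no z with Ryz and Rzv.
(e): fails — R21 but no z with R2z and Rz1.

(b), (c)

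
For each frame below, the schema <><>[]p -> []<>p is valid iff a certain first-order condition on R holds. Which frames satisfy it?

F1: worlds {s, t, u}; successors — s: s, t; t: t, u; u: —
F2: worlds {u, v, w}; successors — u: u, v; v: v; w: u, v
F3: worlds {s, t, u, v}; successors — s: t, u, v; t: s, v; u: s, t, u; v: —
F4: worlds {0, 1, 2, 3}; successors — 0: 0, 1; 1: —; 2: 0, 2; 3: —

F2

Frame correspondent (Sahlqvist): forall x forall y forall z ((x R^2 y & xRz) -> exists w (yRw & zRw)) — i.e. a generalized confluence (Geach) condition.
F1: fails — sR²u, sRs but no w with uRw and sRw.
F2: ✓.
F3: fails — sR²s, sRv but no w with sRw and vRw.
F4: fails — 0R²0, 0R1 but no w with 0Rw and 1Rw.
Valid on: F2.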